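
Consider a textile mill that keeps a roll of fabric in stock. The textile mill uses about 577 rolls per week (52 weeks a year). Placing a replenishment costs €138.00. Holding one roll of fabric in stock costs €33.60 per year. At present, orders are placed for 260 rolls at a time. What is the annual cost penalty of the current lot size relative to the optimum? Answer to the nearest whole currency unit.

Annual demand D = 577 × 52 = 30,004.
EOQ = √(2DS/H) = √(2 × 30,004 × 138 / 33.6) ≈ 496.45.
Cost at Q* = (D/Q*)S + (Q*/2)H = √(2DSH) ≈ €16,680.68.
Cost at Q = 260: (30,004/260)×138 + (260/2)×33.6 = €15,925.20 + €4,368.00 = €20,293.20.
Excess = €20,293.20 − €16,680.68 = €3,612.52.

Extra cost ≈ €3,613 per year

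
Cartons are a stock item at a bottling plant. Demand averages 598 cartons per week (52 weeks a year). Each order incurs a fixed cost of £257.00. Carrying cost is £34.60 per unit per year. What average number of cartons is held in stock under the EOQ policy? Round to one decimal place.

Average inventory ≈ 339.8 cartons

Annual demand D = 598 × 52 = 31,096.
Q* = √(2DS/H) = √(2 × 31,096 × 257 / 34.6) ≈ 679.67.
Average inventory = Q*/2 ≈ 679.67 / 2 = 339.833.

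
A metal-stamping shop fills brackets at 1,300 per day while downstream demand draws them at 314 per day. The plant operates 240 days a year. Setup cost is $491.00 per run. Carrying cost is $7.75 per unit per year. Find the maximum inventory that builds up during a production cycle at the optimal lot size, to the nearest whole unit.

I_max ≈ 2,691 brackets

Annual demand D = 314 × 240 = 75,360.
Production build-up factor (1 − d/p) = 1 − 314/1,300 = 0.7585.
Q* = √(2DS / (H(1 − d/p))) = √(2 × 75,360 × 491 / (7.75 × 0.7585)).
= √(74,003,520 / 5.8781) ≈ 3548.204.
Maximum inventory = Q*(1 − d/p) = 3548.204 × 0.7585 ≈ 2691.176.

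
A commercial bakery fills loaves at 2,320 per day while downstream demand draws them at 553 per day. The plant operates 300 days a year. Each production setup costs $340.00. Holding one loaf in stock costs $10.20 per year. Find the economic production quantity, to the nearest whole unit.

Q* ≈ 3,811 loaves

Annual demand D = 553 × 300 = 165,900.
Production build-up factor (1 − d/p) = 1 − 553/2,320 = 0.7616.
Q* = √(2DS / (H(1 − d/p))) = √(2 × 165,900 × 340 / (10.2 × 0.7616)).
= √(112,812,000 / 7.7687) ≈ 3810.687.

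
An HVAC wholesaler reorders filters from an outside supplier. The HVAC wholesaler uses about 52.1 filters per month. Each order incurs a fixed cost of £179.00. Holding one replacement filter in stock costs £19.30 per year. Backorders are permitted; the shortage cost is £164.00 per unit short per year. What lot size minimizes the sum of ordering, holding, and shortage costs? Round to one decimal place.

Annual demand D = 52.1 × 12 = 625.2.
With planned backorders, Q* = √(2DS/H) · √((H+B)/B).
√(2DS/H) = √(2 × 625.2 × 179 / 19.3) = 107.689.
√((H+B)/B) = √((19.3+164)/164) = 1.0572.
Q* ≈ 113.850.

Q* ≈ 113.8 filters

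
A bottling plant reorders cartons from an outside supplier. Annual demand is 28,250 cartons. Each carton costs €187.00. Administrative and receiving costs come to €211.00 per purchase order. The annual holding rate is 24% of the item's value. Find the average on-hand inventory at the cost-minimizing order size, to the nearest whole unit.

Average inventory ≈ 258 cartons

Holding cost H = 0.24 × €187.00 = €44.8800 per unit per year.
Q* = √(2DS/H) = √(2 × 28,250 × 211 / 44.88) ≈ 515.39.
Average inventory = Q*/2 ≈ 515.39 / 2 = 257.697.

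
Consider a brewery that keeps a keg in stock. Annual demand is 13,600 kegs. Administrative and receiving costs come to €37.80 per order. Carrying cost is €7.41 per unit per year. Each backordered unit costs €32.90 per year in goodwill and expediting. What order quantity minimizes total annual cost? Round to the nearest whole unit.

With planned backorders, Q* = √(2DS/H) · √((H+B)/B).
√(2DS/H) = √(2 × 13,600 × 37.8 / 7.41) = 372.496.
√((H+B)/B) = √((7.41+32.9)/32.9) = 1.1069.
Q* ≈ 412.316.

Q* ≈ 412 kegs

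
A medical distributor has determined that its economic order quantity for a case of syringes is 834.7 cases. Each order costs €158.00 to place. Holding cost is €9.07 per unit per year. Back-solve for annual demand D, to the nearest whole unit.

Squaring Q* = √(2DS/H) gives Q*² = 2DS/H.
From Q* = √(2DS/H): D = Q*²H / (2S) = 834.7² × 9.07 / (2 × 158) = 19997.745.

D ≈ 19,998 cases per year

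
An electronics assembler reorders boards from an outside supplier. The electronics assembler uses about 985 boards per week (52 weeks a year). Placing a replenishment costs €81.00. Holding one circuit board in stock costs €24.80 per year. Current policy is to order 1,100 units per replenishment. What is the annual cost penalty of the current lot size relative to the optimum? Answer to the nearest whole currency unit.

Extra cost ≈ €3,067 per year

Annual demand D = 985 × 52 = 51,220.
EOQ = √(2DS/H) = √(2 × 51,220 × 81 / 24.8) ≈ 578.43.
Cost at Q* = (D/Q*)S + (Q*/2)H = √(2DSH) ≈ €14,345.09.
Cost at Q = 1,100: (51,220/1,100)×81 + (1,100/2)×24.8 = €3,771.65 + €13,640.00 = €17,411.65.
Excess = €17,411.65 − €14,345.09 = €3,066.57.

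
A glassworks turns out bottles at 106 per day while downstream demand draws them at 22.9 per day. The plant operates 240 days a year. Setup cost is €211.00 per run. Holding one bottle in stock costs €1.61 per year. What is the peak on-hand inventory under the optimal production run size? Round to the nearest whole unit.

I_max ≈ 1,063 bottles

Annual demand D = 22.9 × 240 = 5,496.
Production build-up factor (1 − d/p) = 1 − 22.9/106 = 0.7840.
Q* = √(2DS / (H(1 − d/p))) = √(2 × 5,496 × 211 / (1.61 × 0.7840)).
= √(2,319,312 / 1.2622) ≈ 1355.561.
Maximum inventory = Q*(1 − d/p) = 1355.561 × 0.7840 ≈ 1062.709.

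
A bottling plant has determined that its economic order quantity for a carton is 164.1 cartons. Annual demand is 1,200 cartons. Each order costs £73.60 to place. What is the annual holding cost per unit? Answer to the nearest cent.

Invert the EOQ relation Q*² = 2DS/H.
From Q* = √(2DS/H): H = 2DS / Q*² = 2 × 1,200 × 73.6 / 164.1² = 6.5595.

H ≈ £6.56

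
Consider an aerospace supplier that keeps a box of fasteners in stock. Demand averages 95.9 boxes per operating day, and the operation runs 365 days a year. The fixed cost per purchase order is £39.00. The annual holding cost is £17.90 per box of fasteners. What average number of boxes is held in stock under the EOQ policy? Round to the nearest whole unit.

Average inventory ≈ 195 boxes

Annual demand D = 95.9 × 365 = 35,003.5.
The optimal lot size = √(2DS/H) = √(2 × 35,003.5 × 39 / 17.9) ≈ 390.55.
Average inventory = Q*/2 ≈ 390.55 / 2 = 195.275.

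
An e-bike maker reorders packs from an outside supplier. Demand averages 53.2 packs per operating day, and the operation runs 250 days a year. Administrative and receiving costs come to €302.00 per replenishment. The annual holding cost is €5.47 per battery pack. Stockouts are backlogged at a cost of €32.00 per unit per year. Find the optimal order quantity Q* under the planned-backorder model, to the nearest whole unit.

Q* ≈ 1,311 packs

Annual demand D = 53.2 × 250 = 13,300.
With planned backorders, Q* = √(2DS/H) · √((H+B)/B).
√(2DS/H) = √(2 × 13,300 × 302 / 5.47) = 1211.855.
√((H+B)/B) = √((5.47+32)/32) = 1.0821.
Q* ≈ 1311.347.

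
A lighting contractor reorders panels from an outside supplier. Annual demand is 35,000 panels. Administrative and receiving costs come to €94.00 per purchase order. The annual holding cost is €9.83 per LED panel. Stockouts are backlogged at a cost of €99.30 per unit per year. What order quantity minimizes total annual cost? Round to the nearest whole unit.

Q* ≈ 858 panels

With planned backorders, Q* = √(2DS/H) · √((H+B)/B).
√(2DS/H) = √(2 × 35,000 × 94 / 9.83) = 818.156.
√((H+B)/B) = √((9.83+99.3)/99.3) = 1.0483.
Q* ≈ 857.697.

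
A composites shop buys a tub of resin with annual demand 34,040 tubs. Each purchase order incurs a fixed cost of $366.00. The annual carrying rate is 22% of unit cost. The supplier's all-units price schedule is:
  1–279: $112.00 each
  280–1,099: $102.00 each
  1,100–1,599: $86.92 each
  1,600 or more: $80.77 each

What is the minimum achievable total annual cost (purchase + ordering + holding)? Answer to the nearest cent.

TC* ≈ $2,771,412.97

Holding cost per unit per year at price C is H = 0.22·C.
Evaluate total cost at each tier's feasible EOQ or, if the EOQ is below the tier, at the tier's minimum quantity.
Tier 1 ($112.00): EOQ = 1005.6 exceeds tier's upper bound 279, so this tier is dominated.
EOQ at $102.00 = 1053.8 (feasible in tier 2): TC = 34,040×$102.00 + (34,040/1053.8)×366 + (1053.8/2)×0.22×$102.00 = $3,495,726.22.
EOQ at $86.92 = 1141.5 (feasible in tier 3): TC = 34,040×$86.92 + (34,040/1141.5)×366 + (1141.5/2)×0.22×$86.92 = $2,980,585.18.
EOQ at $80.77 = 1184.2 < 1600, so use break Q=1600: TC = 34,040×$80.77 + (34,040/1600.0)×366 + (1600.0/2)×0.22×$80.77 = $2,771,412.97.
Lowest total cost among the candidates is at Q = 1600.0.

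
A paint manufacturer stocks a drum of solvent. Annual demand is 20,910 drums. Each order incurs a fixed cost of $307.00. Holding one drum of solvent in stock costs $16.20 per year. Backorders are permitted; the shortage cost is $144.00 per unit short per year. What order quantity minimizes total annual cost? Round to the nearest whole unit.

Q* ≈ 939 drums

With planned backorders, Q* = √(2DS/H) · √((H+B)/B).
√(2DS/H) = √(2 × 20,910 × 307 / 16.2) = 890.233.
√((H+B)/B) = √((16.2+144)/144) = 1.0548.
Q* ≈ 938.974.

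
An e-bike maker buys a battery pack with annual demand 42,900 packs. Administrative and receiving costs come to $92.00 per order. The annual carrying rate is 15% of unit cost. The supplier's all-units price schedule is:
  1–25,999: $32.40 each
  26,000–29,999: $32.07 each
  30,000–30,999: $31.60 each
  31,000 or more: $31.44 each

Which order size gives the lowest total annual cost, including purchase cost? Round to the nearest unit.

Q* ≈ 1,274 packs

Holding cost per unit per year at price C is H = 0.15·C.
Candidates are each tier's EOQ (if it falls in that tier) and each price-break quantity.
EOQ at $32.40 = 1274.4 (feasible in tier 1): TC = 42,900×$32.40 + (42,900/1274.4)×92 + (1274.4/2)×0.15×$32.40 = $1,396,153.78.
EOQ at $32.07 = 1281.0 < 26000, so use break Q=26000: TC = 42,900×$32.07 + (42,900/26000.0)×92 + (26000.0/2)×0.15×$32.07 = $1,438,491.30.
EOQ at $31.60 = 1290.5 < 30000, so use break Q=30000: TC = 42,900×$31.60 + (42,900/30000.0)×92 + (30000.0/2)×0.15×$31.60 = $1,426,871.56.
EOQ at $31.44 = 1293.8 < 31000, so use break Q=31000: TC = 42,900×$31.44 + (42,900/31000.0)×92 + (31000.0/2)×0.15×$31.44 = $1,422,001.32.
Lowest total cost is $1,396,153.78 at Q = 1274.4.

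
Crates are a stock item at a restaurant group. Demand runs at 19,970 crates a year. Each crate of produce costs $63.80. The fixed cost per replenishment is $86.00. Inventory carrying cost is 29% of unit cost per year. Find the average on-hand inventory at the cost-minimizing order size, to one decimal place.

Average inventory ≈ 215.4 crates

Holding cost H = 0.29 × $63.80 = $18.5020 per unit per year.
EOQ = √(2DS/H) = √(2 × 19,970 × 86 / 18.502) ≈ 430.87.
Average inventory = Q*/2 ≈ 430.87 / 2 = 215.434.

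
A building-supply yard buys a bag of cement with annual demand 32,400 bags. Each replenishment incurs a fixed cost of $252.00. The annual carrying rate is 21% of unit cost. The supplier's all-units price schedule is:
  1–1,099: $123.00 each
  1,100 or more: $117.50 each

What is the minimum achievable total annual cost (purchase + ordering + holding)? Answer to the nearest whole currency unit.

TC* ≈ $3,827,994

Holding cost per unit per year at price C is H = 0.21·C.
For each price level, check whether its EOQ is feasible; otherwise the best quantity at that price is the breakpoint.
EOQ at $123.00 = 795.1 (feasible in tier 1): TC = 32,400×$123.00 + (32,400/795.1)×252 + (795.1/2)×0.21×$123.00 = $4,005,737.61.
EOQ at $117.50 = 813.5 < 1100, so use break Q=1100: TC = 32,400×$117.50 + (32,400/1100.0)×252 + (1100.0/2)×0.21×$117.50 = $3,827,993.80.
Lowest total cost among the candidates is at Q = 1100.0.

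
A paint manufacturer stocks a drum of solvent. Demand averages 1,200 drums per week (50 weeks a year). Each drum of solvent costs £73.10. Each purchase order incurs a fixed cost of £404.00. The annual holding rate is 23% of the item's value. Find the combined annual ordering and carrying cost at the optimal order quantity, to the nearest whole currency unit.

Annual demand D = 1,200 × 50 = 60,000.
Holding cost H = 0.23 × £73.10 = £16.8130 per unit per year.
Q* = √(2DS/H) = √(2 × 60,000 × 404 / 16.813) ≈ 1698.08.
At the optimum the two cost components are equal, so total cost = 2·(Q*/2)H = Q*·H.
Minimum total = √(2DSH) = √(2 × 60,000 × 404 × 16.813) ≈ 28549.855.

TC* ≈ £28,550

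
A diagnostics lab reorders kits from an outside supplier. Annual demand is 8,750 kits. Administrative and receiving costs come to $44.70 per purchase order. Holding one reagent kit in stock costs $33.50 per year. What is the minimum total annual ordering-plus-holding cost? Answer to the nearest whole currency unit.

EOQ = √(2DS/H) = √(2 × 8,750 × 44.7 / 33.5) ≈ 152.81.
At Q*, ordering cost (D/Q*)S equals holding cost (Q*/2)H, each = √(DSH/2).
Minimum total = √(2DSH) = √(2 × 8,750 × 44.7 × 33.5) ≈ 5119.119.

TC* ≈ $5,119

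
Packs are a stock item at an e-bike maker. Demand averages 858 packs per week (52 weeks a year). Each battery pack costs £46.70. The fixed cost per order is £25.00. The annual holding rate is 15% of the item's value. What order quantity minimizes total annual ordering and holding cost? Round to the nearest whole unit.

Annual demand D = 858 × 52 = 44,616.
Holding cost H = 0.15 × £46.70 = £7.0050 per unit per year.
EOQ = √(2DS / H) = √(2 × 44,616 × 25 / 7.005).
= √(2,230,800 / 7.005) = √318,458.2441 ≈ 564.321.

Q* ≈ 564 packs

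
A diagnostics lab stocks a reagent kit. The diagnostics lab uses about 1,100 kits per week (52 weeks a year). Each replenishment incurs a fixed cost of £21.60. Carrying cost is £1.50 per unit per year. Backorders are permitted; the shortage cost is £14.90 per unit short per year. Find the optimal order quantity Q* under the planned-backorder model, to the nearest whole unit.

Q* ≈ 1,347 kits

Annual demand D = 1,100 × 52 = 57,200.
With planned backorders, Q* = √(2DS/H) · √((H+B)/B).
√(2DS/H) = √(2 × 57,200 × 21.6 / 1.5) = 1283.495.
√((H+B)/B) = √((1.5+14.9)/14.9) = 1.0491.
Q* ≈ 1346.552.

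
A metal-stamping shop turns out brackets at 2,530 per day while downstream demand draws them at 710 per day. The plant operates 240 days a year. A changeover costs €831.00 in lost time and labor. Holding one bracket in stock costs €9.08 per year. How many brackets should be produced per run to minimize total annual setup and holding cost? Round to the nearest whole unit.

Q* ≈ 6,585 brackets

Annual demand D = 710 × 240 = 170,400.
Production build-up factor (1 − d/p) = 1 − 710/2,530 = 0.7194.
Q* = √(2DS / (H(1 − d/p))) = √(2 × 170,400 × 831 / (9.08 × 0.7194)).
= √(283,204,800 / 6.5319) ≈ 6584.639.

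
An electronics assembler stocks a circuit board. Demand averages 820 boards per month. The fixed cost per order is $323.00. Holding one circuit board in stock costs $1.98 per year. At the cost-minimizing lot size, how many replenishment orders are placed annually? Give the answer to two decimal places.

N ≈ 5.49 orders per year

Annual demand D = 820 × 12 = 9,840.
Q* = √(2DS/H) = √(2 × 9,840 × 323 / 1.98) ≈ 1791.77.
Orders per year = D / Q* = 9,840 / 1791.77 ≈ 5.492.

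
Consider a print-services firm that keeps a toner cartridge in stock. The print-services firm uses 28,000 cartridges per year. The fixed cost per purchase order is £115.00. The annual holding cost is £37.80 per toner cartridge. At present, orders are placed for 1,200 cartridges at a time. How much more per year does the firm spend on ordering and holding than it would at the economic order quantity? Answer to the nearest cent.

EOQ = √(2DS/H) = √(2 × 28,000 × 115 / 37.8) ≈ 412.76.
Cost at Q* = (D/Q*)S + (Q*/2)H = √(2DSH) ≈ £15,602.31.
Cost at Q = 1,200: (28,000/1,200)×115 + (1,200/2)×37.8 = £2,683.33 + £22,680.00 = £25,363.33.
Excess = £25,363.33 − £15,602.31 = £9,761.03.

Extra cost ≈ £9,761.03 per year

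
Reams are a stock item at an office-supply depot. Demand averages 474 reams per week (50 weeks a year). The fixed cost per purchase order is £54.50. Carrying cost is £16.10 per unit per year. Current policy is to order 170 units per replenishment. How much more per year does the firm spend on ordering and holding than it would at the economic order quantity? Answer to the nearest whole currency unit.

Annual demand D = 474 × 50 = 23,700.
EOQ = √(2DS/H) = √(2 × 23,700 × 54.5 / 16.1) ≈ 400.57.
Cost at Q* = (D/Q*)S + (Q*/2)H = √(2DSH) ≈ £6,449.12.
Cost at Q = 170: (23,700/170)×54.5 + (170/2)×16.1 = £7,597.94 + £1,368.50 = £8,966.44.
Excess = £8,966.44 − £6,449.12 = £2,517.32.

Extra cost ≈ £2,517 per year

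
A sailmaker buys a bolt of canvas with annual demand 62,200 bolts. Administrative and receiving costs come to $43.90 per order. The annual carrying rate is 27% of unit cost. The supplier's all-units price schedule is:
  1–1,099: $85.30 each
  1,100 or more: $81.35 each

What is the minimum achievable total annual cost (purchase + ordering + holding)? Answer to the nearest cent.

Holding cost per unit per year at price C is H = 0.27·C.
Candidates are each tier's EOQ (if it falls in that tier) and each price-break quantity.
EOQ at $85.30 = 487.0 (feasible in tier 1): TC = 62,200×$85.30 + (62,200/487.0)×43.9 + (487.0/2)×0.27×$85.30 = $5,316,874.99.
EOQ at $81.35 = 498.6 < 1100, so use break Q=1100: TC = 62,200×$81.35 + (62,200/1100.0)×43.9 + (1100.0/2)×0.27×$81.35 = $5,074,532.82.
Lowest total cost among the candidates is at Q = 1100.0.

TC* ≈ $5,074,532.82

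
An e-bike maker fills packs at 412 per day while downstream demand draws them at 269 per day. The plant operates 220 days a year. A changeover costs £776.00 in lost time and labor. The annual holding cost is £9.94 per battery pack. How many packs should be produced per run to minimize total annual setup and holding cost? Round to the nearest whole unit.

Annual demand D = 269 × 220 = 59,180.
Production build-up factor (1 − d/p) = 1 − 269/412 = 0.3471.
Q* = √(2DS / (H(1 − d/p))) = √(2 × 59,180 × 776 / (9.94 × 0.3471)).
= √(91,847,360 / 3.45) ≈ 5159.656.

Q* ≈ 5,160 packs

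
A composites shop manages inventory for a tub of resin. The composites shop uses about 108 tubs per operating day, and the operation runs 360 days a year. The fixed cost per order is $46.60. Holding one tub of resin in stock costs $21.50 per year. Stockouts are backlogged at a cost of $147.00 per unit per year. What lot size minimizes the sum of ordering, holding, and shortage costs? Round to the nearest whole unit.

Annual demand D = 108 × 360 = 38,880.
With planned backorders, Q* = √(2DS/H) · √((H+B)/B).
√(2DS/H) = √(2 × 38,880 × 46.6 / 21.5) = 410.537.
√((H+B)/B) = √((21.5+147)/147) = 1.0706.
Q* ≈ 439.535.

Q* ≈ 440 tubs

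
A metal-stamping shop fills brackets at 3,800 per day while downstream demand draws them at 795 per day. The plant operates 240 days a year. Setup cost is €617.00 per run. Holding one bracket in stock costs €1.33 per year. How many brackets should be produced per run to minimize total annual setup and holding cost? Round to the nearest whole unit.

Q* ≈ 14,962 brackets

Annual demand D = 795 × 240 = 190,800.
Production build-up factor (1 − d/p) = 1 − 795/3,800 = 0.7908.
Q* = √(2DS / (H(1 − d/p))) = √(2 × 190,800 × 617 / (1.33 × 0.7908)).
= √(235,447,200 / 1.0517) ≈ 14962.029.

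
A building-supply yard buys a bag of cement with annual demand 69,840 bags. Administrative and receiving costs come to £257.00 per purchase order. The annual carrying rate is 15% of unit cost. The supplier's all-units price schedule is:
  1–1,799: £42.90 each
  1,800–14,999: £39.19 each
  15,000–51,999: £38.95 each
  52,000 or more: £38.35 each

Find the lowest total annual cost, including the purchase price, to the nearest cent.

TC* ≈ £2,751,556.30

Holding cost per unit per year at price C is H = 0.15·C.
For each price level, check whether its EOQ is feasible; otherwise the best quantity at that price is the breakpoint.
Tier 1 (£42.90): EOQ = 2361.9 exceeds tier's upper bound 1799, so this tier is dominated.
EOQ at £39.19 = 2471.2 (feasible in tier 2): TC = 69,840×£39.19 + (69,840/2471.2)×257 + (2471.2/2)×0.15×£39.19 = £2,751,556.30.
EOQ at £38.95 = 2478.8 < 15000, so use break Q=15000: TC = 69,840×£38.95 + (69,840/15000.0)×257 + (15000.0/2)×0.15×£38.95 = £2,765,283.34.
EOQ at £38.35 = 2498.1 < 52000, so use break Q=52000: TC = 69,840×£38.35 + (69,840/52000.0)×257 + (52000.0/2)×0.15×£38.35 = £2,828,274.17.
Lowest total cost among the candidates is at Q = 2471.2.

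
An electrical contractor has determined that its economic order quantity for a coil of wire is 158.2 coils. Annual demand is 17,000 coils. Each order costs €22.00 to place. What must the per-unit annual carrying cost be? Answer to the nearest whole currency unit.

H ≈ €30

Squaring Q* = √(2DS/H) gives Q*² = 2DS/H.
From Q* = √(2DS/H): H = 2DS / Q*² = 2 × 17,000 × 22 / 158.2² = 29.8874.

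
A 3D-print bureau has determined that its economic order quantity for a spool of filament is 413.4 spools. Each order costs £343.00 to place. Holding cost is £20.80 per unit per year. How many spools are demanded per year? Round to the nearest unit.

Squaring Q* = √(2DS/H) gives Q*² = 2DS/H.
From Q* = √(2DS/H): D = Q*²H / (2S) = 413.4² × 20.8 / (2 × 343) = 5181.794.

D ≈ 5,182 spools per year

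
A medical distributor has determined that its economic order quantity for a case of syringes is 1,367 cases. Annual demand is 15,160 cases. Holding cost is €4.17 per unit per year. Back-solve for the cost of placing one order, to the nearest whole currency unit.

The basic EOQ model gives Q* = √(2DS/H); rearrange for the unknown.
From Q* = √(2DS/H): S = Q*²H / (2D) = 1,367² × 4.17 / (2 × 15,160) = 257.0064.

S ≈ €257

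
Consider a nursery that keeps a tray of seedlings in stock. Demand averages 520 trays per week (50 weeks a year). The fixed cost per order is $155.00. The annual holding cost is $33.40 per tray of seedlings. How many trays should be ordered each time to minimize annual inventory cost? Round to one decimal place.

Annual demand D = 520 × 50 = 26,000.
EOQ = √(2DS / H) = √(2 × 26,000 × 155 / 33.4).
= √(8,060,000 / 33.4) = √241,317.3653 ≈ 491.241.

Q* ≈ 491.2 trays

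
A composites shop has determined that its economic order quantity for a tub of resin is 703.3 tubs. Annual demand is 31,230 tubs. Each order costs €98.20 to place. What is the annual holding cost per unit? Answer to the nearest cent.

H ≈ €12.40

Squaring Q* = √(2DS/H) gives Q*² = 2DS/H.
From Q* = √(2DS/H): H = 2DS / Q*² = 2 × 31,230 × 98.2 / 703.3² = 12.4003.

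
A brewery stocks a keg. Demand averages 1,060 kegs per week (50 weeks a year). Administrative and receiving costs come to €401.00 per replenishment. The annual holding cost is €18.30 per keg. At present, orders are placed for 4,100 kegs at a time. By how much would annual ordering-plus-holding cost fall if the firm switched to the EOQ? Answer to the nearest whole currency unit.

Annual demand D = 1,060 × 50 = 53,000.
EOQ = √(2DS/H) = √(2 × 53,000 × 401 / 18.3) ≈ 1524.05.
Cost at Q* = (D/Q*)S + (Q*/2)H = √(2DSH) ≈ €27,890.14.
Cost at Q = 4,100: (53,000/4,100)×401 + (4,100/2)×18.3 = €5,183.66 + €37,515.00 = €42,698.66.
Excess = €42,698.66 − €27,890.14 = €14,808.52.

Extra cost ≈ €14,809 per year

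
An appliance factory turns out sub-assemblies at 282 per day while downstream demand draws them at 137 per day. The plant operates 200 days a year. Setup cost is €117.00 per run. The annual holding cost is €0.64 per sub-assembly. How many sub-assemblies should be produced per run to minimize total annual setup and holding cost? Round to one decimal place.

Annual demand D = 137 × 200 = 27,400.
Production build-up factor (1 − d/p) = 1 − 137/282 = 0.5142.
Q* = √(2DS / (H(1 − d/p))) = √(2 × 27,400 × 117 / (0.64 × 0.5142)).
= √(6,411,600 / 0.3291) ≈ 4414.015.

Q* ≈ 4,414.0 sub-assemblies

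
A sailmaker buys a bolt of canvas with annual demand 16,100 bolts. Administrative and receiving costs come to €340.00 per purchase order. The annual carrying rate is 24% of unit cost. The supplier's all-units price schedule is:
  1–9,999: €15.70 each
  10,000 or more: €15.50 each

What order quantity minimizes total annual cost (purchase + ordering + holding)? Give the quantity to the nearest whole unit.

Q* ≈ 1,705 bolts

Holding cost per unit per year at price C is H = 0.24·C.
For each price level, check whether its EOQ is feasible; otherwise the best quantity at that price is the breakpoint.
EOQ at €15.70 = 1704.6 (feasible in tier 1): TC = 16,100×€15.70 + (16,100/1704.6)×340 + (1704.6/2)×0.24×€15.70 = €259,192.78.
EOQ at €15.50 = 1715.5 < 10000, so use break Q=10000: TC = 16,100×€15.50 + (16,100/10000.0)×340 + (10000.0/2)×0.24×€15.50 = €268,697.40.
Lowest total cost is €259,192.78 at Q = 1704.6.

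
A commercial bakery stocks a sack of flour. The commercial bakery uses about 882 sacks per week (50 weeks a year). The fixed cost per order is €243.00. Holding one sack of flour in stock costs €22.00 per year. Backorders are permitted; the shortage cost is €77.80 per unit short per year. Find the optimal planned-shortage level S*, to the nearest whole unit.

S* ≈ 246 sacks

Annual demand D = 882 × 50 = 44,100.
With planned backorders, Q* = √(2DS/H) · √((H+B)/B).
√(2DS/H) = √(2 × 44,100 × 243 / 22) = 987.020.
√((H+B)/B) = √((22+77.8)/77.8) = 1.1326.
Q* ≈ 1117.896.
S* = Q* · H/(H+B) = 1117.896 × 22/99.8 ≈ 246.430.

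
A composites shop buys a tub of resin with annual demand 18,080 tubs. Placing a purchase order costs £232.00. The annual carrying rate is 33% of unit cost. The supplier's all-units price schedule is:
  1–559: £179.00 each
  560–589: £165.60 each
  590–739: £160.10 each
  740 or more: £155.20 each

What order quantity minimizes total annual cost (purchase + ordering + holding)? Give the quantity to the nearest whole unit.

Holding cost per unit per year at price C is H = 0.33·C.
For each price level, check whether its EOQ is feasible; otherwise the best quantity at that price is the breakpoint.
EOQ at £179.00 = 376.9 (feasible in tier 1): TC = 18,080×£179.00 + (18,080/376.9)×232 + (376.9/2)×0.33×£179.00 = £3,258,580.85.
EOQ at £165.60 = 391.8 < 560, so use break Q=560: TC = 18,080×£165.60 + (18,080/560.0)×232 + (560.0/2)×0.33×£165.60 = £3,016,839.73.
EOQ at £160.10 = 398.5 < 590, so use break Q=590: TC = 18,080×£160.10 + (18,080/590.0)×232 + (590.0/2)×0.33×£160.10 = £2,917,303.16.
EOQ at £155.20 = 404.7 < 740, so use break Q=740: TC = 18,080×£155.20 + (18,080/740.0)×232 + (740.0/2)×0.33×£155.20 = £2,830,634.24.
Lowest total cost is £2,830,634.24 at Q = 740.0.

Q* ≈ 740 tubs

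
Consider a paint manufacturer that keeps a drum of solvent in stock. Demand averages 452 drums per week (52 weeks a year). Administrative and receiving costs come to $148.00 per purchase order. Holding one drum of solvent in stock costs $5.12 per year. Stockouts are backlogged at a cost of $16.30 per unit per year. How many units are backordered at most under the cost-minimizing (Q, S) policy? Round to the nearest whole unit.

Annual demand D = 452 × 52 = 23,504.
With planned backorders, Q* = √(2DS/H) · √((H+B)/B).
√(2DS/H) = √(2 × 23,504 × 148 / 5.12) = 1165.686.
√((H+B)/B) = √((5.12+16.3)/16.3) = 1.1463.
Q* ≈ 1336.281.
S* = Q* · H/(H+B) = 1336.281 × 5.12/21.42 ≈ 319.410.

S* ≈ 319 drums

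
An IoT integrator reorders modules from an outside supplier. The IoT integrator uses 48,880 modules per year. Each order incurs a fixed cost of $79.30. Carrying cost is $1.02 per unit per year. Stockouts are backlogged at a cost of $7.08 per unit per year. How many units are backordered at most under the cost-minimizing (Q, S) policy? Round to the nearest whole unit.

With planned backorders, Q* = √(2DS/H) · √((H+B)/B).
√(2DS/H) = √(2 × 48,880 × 79.3 / 1.02) = 2756.875.
√((H+B)/B) = √((1.02+7.08)/7.08) = 1.0696.
Q* ≈ 2948.784.
S* = Q* · H/(H+B) = 2948.784 × 1.02/8.1 ≈ 371.328.

S* ≈ 371 modules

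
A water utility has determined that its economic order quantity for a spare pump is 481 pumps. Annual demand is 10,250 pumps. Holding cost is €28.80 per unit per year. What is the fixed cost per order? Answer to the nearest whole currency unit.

S ≈ €325

Squaring Q* = √(2DS/H) gives Q*² = 2DS/H.
From Q* = √(2DS/H): S = Q*²H / (2D) = 481² × 28.8 / (2 × 10,250) = 325.0340.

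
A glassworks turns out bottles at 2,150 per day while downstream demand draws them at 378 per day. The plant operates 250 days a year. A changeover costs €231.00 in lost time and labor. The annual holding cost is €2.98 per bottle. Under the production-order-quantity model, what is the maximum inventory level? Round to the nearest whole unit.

Annual demand D = 378 × 250 = 94,500.
Production build-up factor (1 − d/p) = 1 − 378/2,150 = 0.8242.
Q* = √(2DS / (H(1 − d/p))) = √(2 × 94,500 × 231 / (2.98 × 0.8242)).
= √(43,659,000 / 2.4561) ≈ 4216.151.
Maximum inventory = Q*(1 − d/p) = 4216.151 × 0.8242 ≈ 3474.893.

I_max ≈ 3,475 bottles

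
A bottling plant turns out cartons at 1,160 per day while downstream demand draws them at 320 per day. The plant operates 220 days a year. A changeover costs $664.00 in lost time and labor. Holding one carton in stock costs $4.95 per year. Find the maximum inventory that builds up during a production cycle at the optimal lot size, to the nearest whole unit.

Annual demand D = 320 × 220 = 70,400.
Production build-up factor (1 − d/p) = 1 − 320/1,160 = 0.7241.
Q* = √(2DS / (H(1 − d/p))) = √(2 × 70,400 × 664 / (4.95 × 0.7241)).
= √(93,491,200 / 3.5845) ≈ 5107.074.
Maximum inventory = Q*(1 − d/p) = 5107.074 × 0.7241 ≈ 3698.226.

I_max ≈ 3,698 cartons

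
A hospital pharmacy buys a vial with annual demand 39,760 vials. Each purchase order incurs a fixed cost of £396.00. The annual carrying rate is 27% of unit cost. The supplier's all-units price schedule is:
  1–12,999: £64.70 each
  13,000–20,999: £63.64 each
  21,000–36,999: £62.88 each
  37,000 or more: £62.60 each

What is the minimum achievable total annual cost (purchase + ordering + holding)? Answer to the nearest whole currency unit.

TC* ≈ £2,595,926

Holding cost per unit per year at price C is H = 0.27·C.
For each price level, check whether its EOQ is feasible; otherwise the best quantity at that price is the breakpoint.
EOQ at £64.70 = 1342.6 (feasible in tier 1): TC = 39,760×£64.70 + (39,760/1342.6)×396 + (1342.6/2)×0.27×£64.70 = £2,595,926.16.
EOQ at £63.64 = 1353.8 < 13000, so use break Q=13000: TC = 39,760×£63.64 + (39,760/13000.0)×396 + (13000.0/2)×0.27×£63.64 = £2,643,225.75.
EOQ at £62.88 = 1361.9 < 21000, so use break Q=21000: TC = 39,760×£62.88 + (39,760/21000.0)×396 + (21000.0/2)×0.27×£62.88 = £2,679,123.36.
EOQ at £62.60 = 1364.9 < 37000, so use break Q=37000: TC = 39,760×£62.60 + (39,760/37000.0)×396 + (37000.0/2)×0.27×£62.60 = £2,802,088.54.
Lowest total cost among the candidates is at Q = 1342.6.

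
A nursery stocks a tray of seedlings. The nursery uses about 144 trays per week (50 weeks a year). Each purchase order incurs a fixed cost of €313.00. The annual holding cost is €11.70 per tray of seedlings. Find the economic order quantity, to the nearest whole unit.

Annual demand D = 144 × 50 = 7,200.
EOQ = √(2DS / H) = √(2 × 7,200 × 313 / 11.7).
= √(4,507,200 / 11.7) = √385,230.7692 ≈ 620.670.

Q* ≈ 621 trays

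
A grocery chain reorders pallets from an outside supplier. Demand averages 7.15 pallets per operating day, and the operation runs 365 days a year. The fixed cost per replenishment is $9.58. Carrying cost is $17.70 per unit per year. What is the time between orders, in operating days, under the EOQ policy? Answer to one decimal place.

Annual demand D = 7.15 × 365 = 2,609.75.
The optimal lot size = √(2DS/H) = √(2 × 2,609.75 × 9.58 / 17.7) ≈ 53.15.
Cycle time = Q*/D × 365 = 53.15 / 2,609.75 × 365 ≈ 7.434 days.

T ≈ 7.4 days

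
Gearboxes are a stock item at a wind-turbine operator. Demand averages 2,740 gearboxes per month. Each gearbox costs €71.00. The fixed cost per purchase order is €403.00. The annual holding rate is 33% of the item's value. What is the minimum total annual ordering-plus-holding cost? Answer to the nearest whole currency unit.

TC* ≈ €24,918

Annual demand D = 2,740 × 12 = 32,880.
Holding cost H = 0.33 × €71.00 = €23.4300 per unit per year.
EOQ = √(2DS/H) = √(2 × 32,880 × 403 / 23.43) ≈ 1063.52.
At the optimum the two cost components are equal, so total cost = 2·(Q*/2)H = Q*·H.
Minimum total = √(2DSH) = √(2 × 32,880 × 403 × 23.43) ≈ 24918.367.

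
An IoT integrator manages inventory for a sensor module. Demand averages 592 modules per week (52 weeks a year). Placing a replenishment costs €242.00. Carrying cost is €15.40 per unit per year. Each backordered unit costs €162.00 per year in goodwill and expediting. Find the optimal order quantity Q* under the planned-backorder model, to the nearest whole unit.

Annual demand D = 592 × 52 = 30,784.
With planned backorders, Q* = √(2DS/H) · √((H+B)/B).
√(2DS/H) = √(2 × 30,784 × 242 / 15.4) = 983.614.
√((H+B)/B) = √((15.4+162)/162) = 1.0465.
Q* ≈ 1029.305.

Q* ≈ 1,029 modules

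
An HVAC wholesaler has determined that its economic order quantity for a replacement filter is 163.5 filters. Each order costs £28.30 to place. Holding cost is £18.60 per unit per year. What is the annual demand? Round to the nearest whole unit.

D ≈ 8,785 filters per year

The basic EOQ model gives Q* = √(2DS/H); rearrange for the unknown.
From Q* = √(2DS/H): D = Q*²H / (2S) = 163.5² × 18.6 / (2 × 28.3) = 8784.803.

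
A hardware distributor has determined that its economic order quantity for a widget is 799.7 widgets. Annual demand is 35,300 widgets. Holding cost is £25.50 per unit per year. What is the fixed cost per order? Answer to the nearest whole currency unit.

Invert the EOQ relation Q*² = 2DS/H.
From Q* = √(2DS/H): S = Q*²H / (2D) = 799.7² × 25.5 / (2 × 35,300) = 230.9881.

S ≈ £231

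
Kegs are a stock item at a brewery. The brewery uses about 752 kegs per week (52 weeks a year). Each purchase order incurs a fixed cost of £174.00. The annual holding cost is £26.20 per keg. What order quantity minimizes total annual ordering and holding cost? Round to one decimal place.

Q* ≈ 720.7 kegs

Annual demand D = 752 × 52 = 39,104.
EOQ = √(2DS / H) = √(2 × 39,104 × 174 / 26.2).
= √(13,608,192 / 26.2) = √519,396.6412 ≈ 720.692.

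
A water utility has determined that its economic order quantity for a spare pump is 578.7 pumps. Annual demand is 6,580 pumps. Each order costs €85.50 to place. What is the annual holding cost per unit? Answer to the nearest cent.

H ≈ €3.36

Invert the EOQ relation Q*² = 2DS/H.
From Q* = √(2DS/H): H = 2DS / Q*² = 2 × 6,580 × 85.5 / 578.7² = 3.3598.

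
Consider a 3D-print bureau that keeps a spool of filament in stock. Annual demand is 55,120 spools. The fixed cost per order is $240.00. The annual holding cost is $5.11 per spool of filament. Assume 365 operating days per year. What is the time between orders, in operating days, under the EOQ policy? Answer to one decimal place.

T ≈ 15.1 days

Q* = √(2DS/H) = √(2 × 55,120 × 240 / 5.11) ≈ 2275.44.
Cycle time = Q*/D × 365 = 2275.44 / 55,120 × 365 ≈ 15.068 days.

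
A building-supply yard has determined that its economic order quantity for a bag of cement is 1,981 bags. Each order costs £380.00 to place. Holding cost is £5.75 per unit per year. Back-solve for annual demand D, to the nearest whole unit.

Invert the EOQ relation Q*² = 2DS/H.
From Q* = √(2DS/H): D = Q*²H / (2S) = 1,981² × 5.75 / (2 × 380) = 29690.889.

D ≈ 29,691 bags per year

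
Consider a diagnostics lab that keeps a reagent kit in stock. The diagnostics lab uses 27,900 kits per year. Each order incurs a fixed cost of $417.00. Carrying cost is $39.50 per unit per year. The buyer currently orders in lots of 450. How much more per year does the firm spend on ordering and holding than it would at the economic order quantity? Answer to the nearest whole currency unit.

Extra cost ≈ $4,425 per year

EOQ = √(2DS/H) = √(2 × 27,900 × 417 / 39.5) ≈ 767.51.
Cost at Q* = (D/Q*)S + (Q*/2)H = √(2DSH) ≈ $30,316.82.
Cost at Q = 450: (27,900/450)×417 + (450/2)×39.5 = $25,854.00 + $8,887.50 = $34,741.50.
Excess = $34,741.50 − $30,316.82 = $4,424.68.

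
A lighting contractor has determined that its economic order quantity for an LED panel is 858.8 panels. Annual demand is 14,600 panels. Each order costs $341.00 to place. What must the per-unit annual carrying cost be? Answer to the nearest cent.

The basic EOQ model gives Q* = √(2DS/H); rearrange for the unknown.
From Q* = √(2DS/H): H = 2DS / Q*² = 2 × 14,600 × 341 / 858.8² = 13.5006.

H ≈ $13.50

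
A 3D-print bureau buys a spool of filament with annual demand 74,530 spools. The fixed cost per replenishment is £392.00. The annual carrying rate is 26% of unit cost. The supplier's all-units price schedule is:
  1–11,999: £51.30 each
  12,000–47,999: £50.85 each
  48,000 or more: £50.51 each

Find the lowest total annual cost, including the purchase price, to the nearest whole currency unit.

TC* ≈ £3,851,306

Holding cost per unit per year at price C is H = 0.26·C.
For each price level, check whether its EOQ is feasible; otherwise the best quantity at that price is the breakpoint.
EOQ at £51.30 = 2093.0 (feasible in tier 1): TC = 74,530×£51.30 + (74,530/2093.0)×392 + (2093.0/2)×0.26×£51.30 = £3,851,306.01.
EOQ at £50.85 = 2102.3 < 12000, so use break Q=12000: TC = 74,530×£50.85 + (74,530/12000.0)×392 + (12000.0/2)×0.26×£50.85 = £3,871,611.15.
EOQ at £50.51 = 2109.3 < 48000, so use break Q=48000: TC = 74,530×£50.51 + (74,530/48000.0)×392 + (48000.0/2)×0.26×£50.51 = £4,080,301.36.
Lowest total cost among the candidates is at Q = 2093.0.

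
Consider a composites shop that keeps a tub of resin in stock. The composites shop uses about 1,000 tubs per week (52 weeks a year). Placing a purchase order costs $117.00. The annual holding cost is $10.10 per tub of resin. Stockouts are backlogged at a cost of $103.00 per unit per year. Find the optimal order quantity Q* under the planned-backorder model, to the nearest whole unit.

Annual demand D = 1,000 × 52 = 52,000.
With planned backorders, Q* = √(2DS/H) · √((H+B)/B).
√(2DS/H) = √(2 × 52,000 × 117 / 10.1) = 1097.612.
√((H+B)/B) = √((10.1+103)/103) = 1.0479.
Q* ≈ 1150.169.

Q* ≈ 1,150 tubs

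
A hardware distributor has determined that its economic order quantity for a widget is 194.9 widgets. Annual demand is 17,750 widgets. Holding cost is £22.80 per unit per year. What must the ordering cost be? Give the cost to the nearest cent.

S ≈ £24.40

The basic EOQ model gives Q* = √(2DS/H); rearrange for the unknown.
From Q* = √(2DS/H): S = Q*²H / (2D) = 194.9² × 22.8 / (2 × 17,750) = 24.3966.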